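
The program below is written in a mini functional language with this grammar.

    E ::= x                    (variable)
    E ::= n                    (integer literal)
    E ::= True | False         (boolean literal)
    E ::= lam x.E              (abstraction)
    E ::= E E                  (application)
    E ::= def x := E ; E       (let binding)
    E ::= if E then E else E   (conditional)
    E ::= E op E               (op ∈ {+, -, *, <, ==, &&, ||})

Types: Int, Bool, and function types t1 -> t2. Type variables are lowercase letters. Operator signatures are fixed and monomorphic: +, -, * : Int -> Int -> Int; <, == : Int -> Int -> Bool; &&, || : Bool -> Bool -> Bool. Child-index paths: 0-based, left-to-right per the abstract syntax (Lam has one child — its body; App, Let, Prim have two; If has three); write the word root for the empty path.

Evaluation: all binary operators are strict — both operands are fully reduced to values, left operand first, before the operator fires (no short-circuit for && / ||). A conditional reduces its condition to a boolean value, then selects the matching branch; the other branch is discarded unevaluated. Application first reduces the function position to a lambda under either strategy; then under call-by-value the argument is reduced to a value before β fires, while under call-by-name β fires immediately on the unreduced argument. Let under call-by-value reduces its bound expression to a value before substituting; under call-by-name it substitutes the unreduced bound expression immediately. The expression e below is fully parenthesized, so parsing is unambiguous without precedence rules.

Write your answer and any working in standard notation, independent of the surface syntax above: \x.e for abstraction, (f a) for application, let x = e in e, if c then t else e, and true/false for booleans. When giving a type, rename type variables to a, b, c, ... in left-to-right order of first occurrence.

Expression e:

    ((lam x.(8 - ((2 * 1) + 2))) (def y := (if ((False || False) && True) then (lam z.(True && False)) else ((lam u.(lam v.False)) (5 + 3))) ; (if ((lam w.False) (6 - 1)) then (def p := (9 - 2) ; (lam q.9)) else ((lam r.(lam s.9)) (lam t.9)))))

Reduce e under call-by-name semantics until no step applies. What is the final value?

Derivation:
step 0: ((\x.(8 - ((2 * 1) + 2))) (let y = (if ((false || false) && true) then (\z.(true && false)) else ((\u.(\v.false)) (5 + 3))) in (if ((\w.false) (6 - 1)) then (let p = (9 - 2) in (\q.9)) else ((\r.(\s.9)) (\t.9)))))
step 1: [beta@root] (8 - ((2 * 1) + 2))
step 2: [delta@1.0] (8 - (2 + 2))
step 3: [delta@1] (8 - 4)
step 4: [delta@root] 4

Answer: 4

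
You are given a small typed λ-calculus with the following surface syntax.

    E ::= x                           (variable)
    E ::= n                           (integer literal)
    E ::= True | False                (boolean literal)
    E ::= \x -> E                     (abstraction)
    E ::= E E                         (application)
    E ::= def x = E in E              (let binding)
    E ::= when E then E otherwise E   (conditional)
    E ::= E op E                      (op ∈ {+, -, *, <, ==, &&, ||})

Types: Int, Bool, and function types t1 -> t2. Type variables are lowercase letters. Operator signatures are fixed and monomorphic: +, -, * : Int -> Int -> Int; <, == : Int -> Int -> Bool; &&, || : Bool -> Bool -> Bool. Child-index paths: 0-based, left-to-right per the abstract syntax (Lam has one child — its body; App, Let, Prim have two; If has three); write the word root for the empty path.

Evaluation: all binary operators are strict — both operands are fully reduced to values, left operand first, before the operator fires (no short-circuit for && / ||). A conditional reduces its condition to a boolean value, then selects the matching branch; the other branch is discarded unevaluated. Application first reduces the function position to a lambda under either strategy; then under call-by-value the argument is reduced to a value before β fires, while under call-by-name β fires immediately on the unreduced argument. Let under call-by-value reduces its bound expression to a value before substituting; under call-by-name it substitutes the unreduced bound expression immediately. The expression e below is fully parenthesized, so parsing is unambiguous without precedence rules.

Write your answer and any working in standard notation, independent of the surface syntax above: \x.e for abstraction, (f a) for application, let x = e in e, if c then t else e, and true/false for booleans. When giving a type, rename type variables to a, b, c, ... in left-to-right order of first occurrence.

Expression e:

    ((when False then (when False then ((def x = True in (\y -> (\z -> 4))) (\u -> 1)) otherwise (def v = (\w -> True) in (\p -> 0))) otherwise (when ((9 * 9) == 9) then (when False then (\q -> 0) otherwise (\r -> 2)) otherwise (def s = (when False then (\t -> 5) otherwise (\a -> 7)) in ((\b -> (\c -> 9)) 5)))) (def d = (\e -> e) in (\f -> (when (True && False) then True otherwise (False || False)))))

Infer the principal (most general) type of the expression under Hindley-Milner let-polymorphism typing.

Derivation:
  unify Bool ~ Bool
  unify Bool ~ Bool
let x : Bool
\z._ : b -> Int
\y._ : a -> b -> Int
\u._ : c -> Int
  unify a -> b -> Int ~ (c -> Int) -> d
  unify a ~ c -> Int
  unify b -> Int ~ d
_ _ : b -> Int
\w._ : e -> Bool
let v : forall. e -> Bool
\p._ : f -> Int
  unify b -> Int ~ f -> Int
  unify b ~ f
  unify Int ~ Int
  unify Int ~ Int
  unify Int ~ Int
  unify Int ~ Int
  unify Int ~ Int
  unify Bool ~ Bool
  unify Bool ~ Bool
\q._ : g -> Int
\r._ : h -> Int
  unify g -> Int ~ h -> Int
  unify g ~ h
  unify Int ~ Int
  unify Bool ~ Bool
\t._ : i -> Int
\a._ : j -> Int
  unify i -> Int ~ j -> Int
  unify i ~ j
  unify Int ~ Int
let s : forall. j -> Int
\c._ : l -> Int
\b._ : k -> l -> Int
  unify k -> l -> Int ~ Int -> m
  unify k ~ Int
  unify l -> Int ~ m
_ _ : l -> Int
  unify h -> Int ~ l -> Int
  unify h ~ l
  unify Int ~ Int
  unify f -> Int ~ l -> Int
  unify f ~ l
  unify Int ~ Int
e : n
\e._ : n -> n
let d : forall. n -> n
  unify Bool ~ Bool
  unify Bool ~ Bool
  unify Bool ~ Bool
  unify Bool ~ Bool
  unify Bool ~ Bool
  unify Bool ~ Bool
\f._ : o -> Bool
  unify l -> Int ~ (o -> Bool) -> p
  unify l ~ o -> Bool
  unify Int ~ p
_ _ : Int

Answer: Int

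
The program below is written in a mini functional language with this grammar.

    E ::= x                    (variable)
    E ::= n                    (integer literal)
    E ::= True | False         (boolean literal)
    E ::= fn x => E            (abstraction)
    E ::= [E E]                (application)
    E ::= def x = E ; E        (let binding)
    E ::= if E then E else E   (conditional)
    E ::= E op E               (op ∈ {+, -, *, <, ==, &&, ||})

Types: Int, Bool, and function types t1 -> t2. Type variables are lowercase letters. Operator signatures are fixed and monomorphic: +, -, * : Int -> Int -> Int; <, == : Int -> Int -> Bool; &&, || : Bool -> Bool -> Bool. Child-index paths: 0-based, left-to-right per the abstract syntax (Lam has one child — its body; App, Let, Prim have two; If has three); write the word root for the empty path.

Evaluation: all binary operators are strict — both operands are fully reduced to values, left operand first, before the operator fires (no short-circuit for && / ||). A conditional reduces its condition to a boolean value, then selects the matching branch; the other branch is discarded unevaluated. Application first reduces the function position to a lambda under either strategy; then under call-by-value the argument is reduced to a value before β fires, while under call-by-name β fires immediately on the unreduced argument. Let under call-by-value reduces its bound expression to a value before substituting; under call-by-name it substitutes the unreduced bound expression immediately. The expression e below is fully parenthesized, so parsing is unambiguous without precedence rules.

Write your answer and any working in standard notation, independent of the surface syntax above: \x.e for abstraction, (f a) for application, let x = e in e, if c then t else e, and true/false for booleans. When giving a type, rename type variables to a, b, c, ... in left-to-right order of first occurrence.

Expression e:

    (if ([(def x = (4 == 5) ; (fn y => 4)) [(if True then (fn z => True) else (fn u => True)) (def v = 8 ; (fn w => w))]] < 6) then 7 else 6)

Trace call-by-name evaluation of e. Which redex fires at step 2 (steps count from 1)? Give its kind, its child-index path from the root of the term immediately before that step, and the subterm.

Working:
step 0: (if (((let x = (4 == 5) in (\y.4)) ((if true then (\z.true) else (\u.true)) (let v = 8 in (\w.w)))) < 6) then 7 else 6)
step 1: [let@0.0.0] (if (((\y.4) ((if true then (\z.true) else (\u.true)) (let v = 8 in (\w.w)))) < 6) then 7 else 6)
step 2: [beta@0.0] (if (4 < 6) then 7 else 6)

Answer: beta at 0.0 : ((\y.4) ((if true then (\z.true) else (\u.true)) (let v = 8 in (\w.w))))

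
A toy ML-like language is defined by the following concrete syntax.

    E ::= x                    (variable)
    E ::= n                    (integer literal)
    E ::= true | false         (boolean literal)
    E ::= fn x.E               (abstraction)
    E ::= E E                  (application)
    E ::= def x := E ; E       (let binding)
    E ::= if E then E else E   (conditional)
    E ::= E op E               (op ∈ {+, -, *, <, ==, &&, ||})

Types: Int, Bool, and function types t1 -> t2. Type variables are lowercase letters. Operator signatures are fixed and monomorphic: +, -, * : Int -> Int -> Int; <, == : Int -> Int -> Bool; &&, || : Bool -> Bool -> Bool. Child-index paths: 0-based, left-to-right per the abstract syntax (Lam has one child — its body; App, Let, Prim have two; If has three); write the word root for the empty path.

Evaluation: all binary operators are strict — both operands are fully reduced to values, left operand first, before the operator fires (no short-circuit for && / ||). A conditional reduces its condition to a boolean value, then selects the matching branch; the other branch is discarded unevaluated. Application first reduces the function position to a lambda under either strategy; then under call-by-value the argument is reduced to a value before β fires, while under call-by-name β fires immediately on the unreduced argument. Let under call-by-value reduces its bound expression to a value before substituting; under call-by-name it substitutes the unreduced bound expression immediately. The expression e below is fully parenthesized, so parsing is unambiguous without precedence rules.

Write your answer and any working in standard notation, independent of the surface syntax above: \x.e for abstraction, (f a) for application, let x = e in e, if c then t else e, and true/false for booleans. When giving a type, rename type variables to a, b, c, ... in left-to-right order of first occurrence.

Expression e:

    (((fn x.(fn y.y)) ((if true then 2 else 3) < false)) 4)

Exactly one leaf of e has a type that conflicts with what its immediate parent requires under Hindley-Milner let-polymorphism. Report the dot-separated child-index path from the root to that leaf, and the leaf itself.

Derivation:
y : b
\y._ : b -> b
\x._ : a -> b -> b
  unify Bool ~ Bool
  unify Int ~ Int
  unify Int ~ Int
  unify Bool ~ Int
  FAIL: mismatch Bool ~ Int

Answer: 0.1.1 : false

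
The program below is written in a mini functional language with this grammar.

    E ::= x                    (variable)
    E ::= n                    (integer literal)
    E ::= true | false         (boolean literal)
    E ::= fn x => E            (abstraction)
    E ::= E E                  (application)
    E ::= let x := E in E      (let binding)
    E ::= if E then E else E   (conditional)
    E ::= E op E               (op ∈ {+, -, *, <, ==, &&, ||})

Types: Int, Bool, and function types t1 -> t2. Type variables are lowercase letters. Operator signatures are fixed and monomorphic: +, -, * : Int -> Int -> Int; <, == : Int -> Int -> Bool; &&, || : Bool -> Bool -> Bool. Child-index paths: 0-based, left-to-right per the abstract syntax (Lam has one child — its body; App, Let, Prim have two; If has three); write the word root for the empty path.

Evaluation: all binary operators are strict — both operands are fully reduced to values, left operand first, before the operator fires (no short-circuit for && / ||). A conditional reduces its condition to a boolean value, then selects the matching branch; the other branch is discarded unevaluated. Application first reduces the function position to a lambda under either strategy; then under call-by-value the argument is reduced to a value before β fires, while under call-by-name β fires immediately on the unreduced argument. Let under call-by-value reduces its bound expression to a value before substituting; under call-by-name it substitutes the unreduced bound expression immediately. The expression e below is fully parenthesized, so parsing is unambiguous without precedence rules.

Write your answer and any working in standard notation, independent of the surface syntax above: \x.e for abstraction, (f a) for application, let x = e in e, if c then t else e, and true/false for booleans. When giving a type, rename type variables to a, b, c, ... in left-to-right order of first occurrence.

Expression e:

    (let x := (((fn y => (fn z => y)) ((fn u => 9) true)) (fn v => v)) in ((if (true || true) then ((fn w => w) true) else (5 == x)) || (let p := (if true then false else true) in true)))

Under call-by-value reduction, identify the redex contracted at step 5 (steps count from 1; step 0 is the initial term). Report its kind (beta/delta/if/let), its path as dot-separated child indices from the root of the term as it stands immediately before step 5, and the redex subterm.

Working:
step 0: (let x = (((\y.(\z.y)) ((\u.9) true)) (\v.v)) in ((if (true || true) then ((\w.w) true) else (5 == x)) || (let p = (if true then false else true) in true)))
step 1: [beta@0.0.1] (let x = (((\y.(\z.y)) 9) (\v.v)) in ((if (true || true) then ((\w.w) true) else (5 == x)) || (let p = (if true then false else true) in true)))
step 2: [beta@0.0] (let x = ((\z.9) (\v.v)) in ((if (true || true) then ((\w.w) true) else (5 == x)) || (let p = (if true then false else true) in true)))
step 3: [beta@0] (let x = 9 in ((if (true || true) then ((\w.w) true) else (5 == x)) || (let p = (if true then false else true) in true)))
step 4: [let@root] ((if (true || true) then ((\w.w) true) else (5 == 9)) || (let p = (if true then false else true) in true))
step 5: [delta@0.0] ((if true then ((\w.w) true) else (5 == 9)) || (let p = (if true then false else true) in true))

Answer: delta at 0.0 : (true || true)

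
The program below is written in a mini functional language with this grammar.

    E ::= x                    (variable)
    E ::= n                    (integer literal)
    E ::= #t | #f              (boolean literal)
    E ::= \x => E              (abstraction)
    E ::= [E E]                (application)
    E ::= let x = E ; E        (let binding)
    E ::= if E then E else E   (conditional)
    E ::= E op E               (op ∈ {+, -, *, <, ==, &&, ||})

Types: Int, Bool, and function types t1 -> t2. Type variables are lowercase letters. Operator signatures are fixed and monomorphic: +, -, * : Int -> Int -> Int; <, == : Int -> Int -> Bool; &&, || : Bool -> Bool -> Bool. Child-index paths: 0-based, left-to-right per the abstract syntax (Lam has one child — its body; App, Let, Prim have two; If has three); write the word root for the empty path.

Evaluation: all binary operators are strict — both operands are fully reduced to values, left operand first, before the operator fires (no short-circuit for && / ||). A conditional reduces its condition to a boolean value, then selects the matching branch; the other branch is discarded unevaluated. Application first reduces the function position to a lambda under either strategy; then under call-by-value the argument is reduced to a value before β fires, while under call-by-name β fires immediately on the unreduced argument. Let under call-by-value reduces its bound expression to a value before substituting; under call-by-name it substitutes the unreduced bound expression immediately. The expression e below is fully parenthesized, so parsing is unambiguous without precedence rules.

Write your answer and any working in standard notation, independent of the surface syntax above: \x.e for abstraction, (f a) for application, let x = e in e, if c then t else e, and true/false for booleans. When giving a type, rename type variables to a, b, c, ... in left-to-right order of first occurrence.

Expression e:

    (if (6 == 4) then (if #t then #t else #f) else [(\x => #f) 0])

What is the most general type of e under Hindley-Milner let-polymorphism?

Answer: Bool

Derivation:
  unify Int ~ Int
  unify Int ~ Int
  unify Bool ~ Bool
  unify Bool ~ Bool
  unify Bool ~ Bool
\x._ : a -> Bool
  unify a -> Bool ~ Int -> b
  unify a ~ Int
  unify Bool ~ b
_ _ : Bool
  unify Bool ~ Bool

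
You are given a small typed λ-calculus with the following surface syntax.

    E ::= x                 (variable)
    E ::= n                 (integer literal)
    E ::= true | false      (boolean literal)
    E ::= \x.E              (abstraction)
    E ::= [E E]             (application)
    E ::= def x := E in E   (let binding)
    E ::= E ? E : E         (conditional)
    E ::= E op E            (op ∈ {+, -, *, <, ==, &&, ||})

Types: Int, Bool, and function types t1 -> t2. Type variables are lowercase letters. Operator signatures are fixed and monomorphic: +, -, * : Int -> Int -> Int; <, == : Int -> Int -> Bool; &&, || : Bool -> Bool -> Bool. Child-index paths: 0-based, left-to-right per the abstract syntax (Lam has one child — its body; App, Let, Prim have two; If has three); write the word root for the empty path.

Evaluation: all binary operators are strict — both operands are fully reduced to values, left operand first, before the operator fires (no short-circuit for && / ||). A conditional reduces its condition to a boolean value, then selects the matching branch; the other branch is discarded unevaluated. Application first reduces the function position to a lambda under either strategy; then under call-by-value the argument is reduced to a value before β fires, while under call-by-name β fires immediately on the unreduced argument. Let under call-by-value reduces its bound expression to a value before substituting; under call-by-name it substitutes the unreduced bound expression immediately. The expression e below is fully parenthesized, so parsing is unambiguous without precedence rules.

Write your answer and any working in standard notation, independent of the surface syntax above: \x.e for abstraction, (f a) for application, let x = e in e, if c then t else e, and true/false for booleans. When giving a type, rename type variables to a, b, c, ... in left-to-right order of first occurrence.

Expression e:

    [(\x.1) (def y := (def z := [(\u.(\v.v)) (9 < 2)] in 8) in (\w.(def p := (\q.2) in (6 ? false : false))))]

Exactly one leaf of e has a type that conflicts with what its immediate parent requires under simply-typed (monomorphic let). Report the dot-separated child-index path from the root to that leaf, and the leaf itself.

Trace:
\x._ : a -> Int
v : c
\v._ : c -> c
\u._ : b -> c -> c
  unify Int ~ Int
  unify Int ~ Int
  unify b -> c -> c ~ Bool -> d
  unify b ~ Bool
  unify c -> c ~ d
_ _ : c -> c
let z : c -> c
let y : Int
\q._ : f -> Int
let p : f -> Int
  unify Int ~ Bool
  FAIL: mismatch Int ~ Bool

Answer: 1.1.0.1.0 : 6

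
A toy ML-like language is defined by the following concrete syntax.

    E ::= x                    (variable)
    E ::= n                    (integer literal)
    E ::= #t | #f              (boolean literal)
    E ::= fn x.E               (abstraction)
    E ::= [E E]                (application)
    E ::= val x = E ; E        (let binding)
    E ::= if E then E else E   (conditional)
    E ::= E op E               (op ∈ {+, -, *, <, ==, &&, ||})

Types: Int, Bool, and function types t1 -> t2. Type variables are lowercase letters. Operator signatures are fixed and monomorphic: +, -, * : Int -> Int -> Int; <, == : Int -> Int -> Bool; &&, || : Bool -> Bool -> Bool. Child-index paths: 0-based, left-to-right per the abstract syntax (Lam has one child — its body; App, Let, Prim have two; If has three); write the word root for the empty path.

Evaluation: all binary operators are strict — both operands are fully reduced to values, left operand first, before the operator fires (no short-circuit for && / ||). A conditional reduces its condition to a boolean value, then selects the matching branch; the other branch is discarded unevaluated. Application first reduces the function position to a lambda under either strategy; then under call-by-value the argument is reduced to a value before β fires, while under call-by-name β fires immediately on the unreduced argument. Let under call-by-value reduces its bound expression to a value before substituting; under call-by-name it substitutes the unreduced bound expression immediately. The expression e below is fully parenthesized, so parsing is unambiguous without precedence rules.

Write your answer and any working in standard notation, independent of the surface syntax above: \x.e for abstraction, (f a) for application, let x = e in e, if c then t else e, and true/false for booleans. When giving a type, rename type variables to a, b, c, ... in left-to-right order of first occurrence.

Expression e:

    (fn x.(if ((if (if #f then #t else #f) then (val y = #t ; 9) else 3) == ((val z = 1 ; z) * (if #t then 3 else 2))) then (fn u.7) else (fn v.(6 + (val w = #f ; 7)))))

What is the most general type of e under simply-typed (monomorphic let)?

Derivation:
  unify Bool ~ Bool
  unify Bool ~ Bool
  unify Bool ~ Bool
let y : Bool
  unify Int ~ Int
  unify Int ~ Int
let z : Int
z : Int
  unify Int ~ Int
  unify Bool ~ Bool
  unify Int ~ Int
  unify Int ~ Int
  unify Int ~ Int
  unify Bool ~ Bool
\u._ : b -> Int
  unify Int ~ Int
let w : Bool
  unify Int ~ Int
\v._ : c -> Int
  unify b -> Int ~ c -> Int
  unify b ~ c
  unify Int ~ Int
\x._ : a -> c -> Int

Answer: a -> b -> Int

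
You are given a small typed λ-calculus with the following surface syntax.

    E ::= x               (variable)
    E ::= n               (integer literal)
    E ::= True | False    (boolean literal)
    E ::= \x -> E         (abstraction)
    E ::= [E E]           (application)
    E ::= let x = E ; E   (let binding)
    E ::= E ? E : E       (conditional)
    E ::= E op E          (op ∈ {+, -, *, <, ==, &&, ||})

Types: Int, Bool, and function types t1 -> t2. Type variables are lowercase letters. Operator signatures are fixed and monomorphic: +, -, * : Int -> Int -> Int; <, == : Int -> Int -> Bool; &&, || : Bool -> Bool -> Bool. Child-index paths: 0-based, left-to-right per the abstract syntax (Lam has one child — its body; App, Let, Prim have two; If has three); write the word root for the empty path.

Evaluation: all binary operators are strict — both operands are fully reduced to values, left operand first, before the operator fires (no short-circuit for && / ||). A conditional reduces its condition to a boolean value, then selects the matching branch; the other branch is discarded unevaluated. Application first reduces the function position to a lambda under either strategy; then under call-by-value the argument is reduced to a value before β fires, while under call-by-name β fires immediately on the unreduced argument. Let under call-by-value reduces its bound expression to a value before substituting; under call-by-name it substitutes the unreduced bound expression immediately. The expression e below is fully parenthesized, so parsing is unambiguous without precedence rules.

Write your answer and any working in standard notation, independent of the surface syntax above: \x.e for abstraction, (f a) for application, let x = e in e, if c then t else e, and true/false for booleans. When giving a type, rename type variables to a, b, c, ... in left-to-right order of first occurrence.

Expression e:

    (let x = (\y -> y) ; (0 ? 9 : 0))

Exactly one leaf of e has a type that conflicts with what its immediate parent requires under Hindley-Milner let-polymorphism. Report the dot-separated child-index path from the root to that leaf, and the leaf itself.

Derivation:
y : a
\y._ : a -> a
let x : forall. a -> a
  unify Int ~ Bool
  FAIL: mismatch Int ~ Bool

Answer: 1.0 : 0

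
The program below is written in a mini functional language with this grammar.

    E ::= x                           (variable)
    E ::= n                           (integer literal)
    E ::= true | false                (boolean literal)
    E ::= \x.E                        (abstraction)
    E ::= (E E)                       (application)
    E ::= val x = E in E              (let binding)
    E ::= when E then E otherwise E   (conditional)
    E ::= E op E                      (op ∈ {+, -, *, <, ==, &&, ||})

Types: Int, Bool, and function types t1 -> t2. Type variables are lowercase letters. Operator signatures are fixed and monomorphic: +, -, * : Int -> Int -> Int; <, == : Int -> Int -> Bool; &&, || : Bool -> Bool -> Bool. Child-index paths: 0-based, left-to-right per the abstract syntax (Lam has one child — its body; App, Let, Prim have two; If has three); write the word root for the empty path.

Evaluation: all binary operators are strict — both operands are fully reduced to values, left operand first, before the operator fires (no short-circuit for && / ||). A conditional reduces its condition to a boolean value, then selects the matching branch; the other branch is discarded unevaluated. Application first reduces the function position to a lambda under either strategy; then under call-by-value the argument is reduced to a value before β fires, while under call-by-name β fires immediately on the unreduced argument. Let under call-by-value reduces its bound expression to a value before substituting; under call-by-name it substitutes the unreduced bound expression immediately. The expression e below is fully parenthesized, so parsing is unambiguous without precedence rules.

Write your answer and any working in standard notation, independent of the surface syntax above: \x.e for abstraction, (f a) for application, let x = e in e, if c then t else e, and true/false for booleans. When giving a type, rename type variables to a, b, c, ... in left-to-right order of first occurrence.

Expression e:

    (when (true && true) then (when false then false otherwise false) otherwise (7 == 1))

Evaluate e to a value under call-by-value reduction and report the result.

Answer: false

Trace:
step 0: (if (true && true) then (if false then false else false) else (7 == 1))
step 1: [delta@0] (if true then (if false then false else false) else (7 == 1))
step 2: [if@root] (if false then false else false)
step 3: [if@root] false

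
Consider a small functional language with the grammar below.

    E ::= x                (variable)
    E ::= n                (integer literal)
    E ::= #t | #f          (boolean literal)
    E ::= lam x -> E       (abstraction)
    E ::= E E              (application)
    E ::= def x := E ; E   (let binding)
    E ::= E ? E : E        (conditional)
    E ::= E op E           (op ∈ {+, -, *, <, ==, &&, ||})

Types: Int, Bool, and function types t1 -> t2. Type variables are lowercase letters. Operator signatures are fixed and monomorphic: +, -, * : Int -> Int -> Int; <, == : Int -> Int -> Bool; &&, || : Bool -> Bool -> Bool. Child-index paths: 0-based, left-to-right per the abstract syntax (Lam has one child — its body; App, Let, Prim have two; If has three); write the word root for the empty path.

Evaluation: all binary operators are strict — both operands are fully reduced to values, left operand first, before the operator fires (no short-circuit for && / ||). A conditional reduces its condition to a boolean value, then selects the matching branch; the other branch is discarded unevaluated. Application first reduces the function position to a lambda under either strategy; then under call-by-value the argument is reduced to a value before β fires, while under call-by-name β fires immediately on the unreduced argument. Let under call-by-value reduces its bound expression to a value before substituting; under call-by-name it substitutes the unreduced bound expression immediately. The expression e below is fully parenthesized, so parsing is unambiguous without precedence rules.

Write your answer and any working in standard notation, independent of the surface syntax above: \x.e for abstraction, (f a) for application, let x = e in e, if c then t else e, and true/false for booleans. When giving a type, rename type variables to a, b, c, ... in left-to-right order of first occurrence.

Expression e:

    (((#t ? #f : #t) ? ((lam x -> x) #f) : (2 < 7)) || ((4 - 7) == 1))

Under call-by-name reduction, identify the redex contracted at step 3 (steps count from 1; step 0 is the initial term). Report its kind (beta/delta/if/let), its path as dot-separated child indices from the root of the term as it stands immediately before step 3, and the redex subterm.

Trace:
step 0: ((if (if true then false else true) then ((\x.x) false) else (2 < 7)) || ((4 - 7) == 1))
step 1: [if@0.0] ((if false then ((\x.x) false) else (2 < 7)) || ((4 - 7) == 1))
step 2: [if@0] ((2 < 7) || ((4 - 7) == 1))
step 3: [delta@0] (true || ((4 - 7) == 1))

Answer: delta at 0 : (2 < 7)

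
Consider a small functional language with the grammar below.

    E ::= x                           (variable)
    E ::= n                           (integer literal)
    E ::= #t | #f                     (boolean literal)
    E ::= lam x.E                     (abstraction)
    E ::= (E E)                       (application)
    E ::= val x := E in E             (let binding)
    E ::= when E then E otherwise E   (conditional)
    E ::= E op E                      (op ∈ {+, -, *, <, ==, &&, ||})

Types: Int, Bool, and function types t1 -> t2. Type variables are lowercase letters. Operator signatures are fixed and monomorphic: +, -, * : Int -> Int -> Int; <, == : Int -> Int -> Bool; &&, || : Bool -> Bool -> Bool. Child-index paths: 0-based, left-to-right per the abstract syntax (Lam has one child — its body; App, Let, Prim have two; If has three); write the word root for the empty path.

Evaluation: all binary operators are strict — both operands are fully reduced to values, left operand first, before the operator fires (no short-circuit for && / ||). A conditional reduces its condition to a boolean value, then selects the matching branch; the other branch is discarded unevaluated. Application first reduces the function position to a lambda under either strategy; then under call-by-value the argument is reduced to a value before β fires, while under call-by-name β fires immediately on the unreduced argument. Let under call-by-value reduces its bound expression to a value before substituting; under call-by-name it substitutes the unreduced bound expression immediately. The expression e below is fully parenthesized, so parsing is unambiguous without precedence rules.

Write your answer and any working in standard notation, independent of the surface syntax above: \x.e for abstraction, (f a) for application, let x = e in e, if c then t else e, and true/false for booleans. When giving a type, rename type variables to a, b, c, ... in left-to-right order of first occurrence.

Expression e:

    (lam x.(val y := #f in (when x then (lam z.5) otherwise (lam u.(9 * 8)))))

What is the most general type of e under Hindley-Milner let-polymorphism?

Answer: Bool -> a -> Int

Working:
let y : Bool
x : a
  unify a ~ Bool
\z._ : b -> Int
  unify Int ~ Int
  unify Int ~ Int
\u._ : c -> Int
  unify b -> Int ~ c -> Int
  unify b ~ c
  unify Int ~ Int
\x._ : Bool -> c -> Int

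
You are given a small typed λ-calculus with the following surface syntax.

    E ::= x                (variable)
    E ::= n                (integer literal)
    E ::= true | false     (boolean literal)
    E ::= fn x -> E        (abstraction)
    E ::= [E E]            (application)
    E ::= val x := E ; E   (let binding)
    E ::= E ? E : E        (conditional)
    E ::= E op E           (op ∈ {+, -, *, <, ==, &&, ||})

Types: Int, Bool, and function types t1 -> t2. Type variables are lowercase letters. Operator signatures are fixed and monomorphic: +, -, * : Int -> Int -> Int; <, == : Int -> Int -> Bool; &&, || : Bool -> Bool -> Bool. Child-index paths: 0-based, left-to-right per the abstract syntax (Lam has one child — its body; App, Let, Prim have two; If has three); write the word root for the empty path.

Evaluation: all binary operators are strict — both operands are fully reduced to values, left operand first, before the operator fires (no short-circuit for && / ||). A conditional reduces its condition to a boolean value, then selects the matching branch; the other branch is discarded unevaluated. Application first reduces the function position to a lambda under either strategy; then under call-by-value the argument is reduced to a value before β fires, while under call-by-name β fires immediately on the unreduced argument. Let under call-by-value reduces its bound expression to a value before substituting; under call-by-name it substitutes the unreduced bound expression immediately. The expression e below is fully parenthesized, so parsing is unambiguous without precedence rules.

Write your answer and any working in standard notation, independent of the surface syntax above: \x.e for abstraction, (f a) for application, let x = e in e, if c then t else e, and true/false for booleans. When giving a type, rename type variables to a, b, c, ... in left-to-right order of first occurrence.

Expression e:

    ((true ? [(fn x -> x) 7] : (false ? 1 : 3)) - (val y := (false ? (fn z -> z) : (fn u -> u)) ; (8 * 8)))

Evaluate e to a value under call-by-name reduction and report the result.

Derivation:
step 0: ((if true then ((\x.x) 7) else (if false then 1 else 3)) - (let y = (if false then (\z.z) else (\u.u)) in (8 * 8)))
step 1: [if@0] (((\x.x) 7) - (let y = (if false then (\z.z) else (\u.u)) in (8 * 8)))
step 2: [beta@0] (7 - (let y = (if false then (\z.z) else (\u.u)) in (8 * 8)))
step 3: [let@1] (7 - (8 * 8))
step 4: [delta@1] (7 - 64)
step 5: [delta@root] -57

Answer: -57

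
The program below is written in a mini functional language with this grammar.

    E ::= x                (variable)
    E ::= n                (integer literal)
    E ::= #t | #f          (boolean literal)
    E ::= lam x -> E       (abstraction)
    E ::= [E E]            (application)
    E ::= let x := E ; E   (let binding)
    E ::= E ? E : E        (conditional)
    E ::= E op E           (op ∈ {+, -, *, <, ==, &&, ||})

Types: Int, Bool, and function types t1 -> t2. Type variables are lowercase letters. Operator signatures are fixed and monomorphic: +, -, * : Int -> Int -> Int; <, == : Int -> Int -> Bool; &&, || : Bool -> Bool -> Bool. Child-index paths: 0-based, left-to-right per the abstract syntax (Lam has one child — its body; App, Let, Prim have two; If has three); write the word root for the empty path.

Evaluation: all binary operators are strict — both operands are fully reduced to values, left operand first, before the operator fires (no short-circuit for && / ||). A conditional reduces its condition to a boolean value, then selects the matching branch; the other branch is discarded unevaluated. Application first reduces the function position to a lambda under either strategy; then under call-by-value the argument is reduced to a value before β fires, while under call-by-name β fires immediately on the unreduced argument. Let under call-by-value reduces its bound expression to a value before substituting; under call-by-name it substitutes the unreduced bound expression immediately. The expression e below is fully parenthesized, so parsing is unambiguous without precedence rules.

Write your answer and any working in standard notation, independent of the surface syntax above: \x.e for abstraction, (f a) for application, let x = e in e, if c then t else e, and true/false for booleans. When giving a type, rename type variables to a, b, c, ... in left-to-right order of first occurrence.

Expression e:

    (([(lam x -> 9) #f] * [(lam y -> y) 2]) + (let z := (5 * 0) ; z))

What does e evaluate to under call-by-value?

Answer: 18

Derivation:
step 0: ((((\x.9) false) * ((\y.y) 2)) + (let z = (5 * 0) in z))
step 1: [beta@0.0] ((9 * ((\y.y) 2)) + (let z = (5 * 0) in z))
step 2: [beta@0.1] ((9 * 2) + (let z = (5 * 0) in z))
step 3: [delta@0] (18 + (let z = (5 * 0) in z))
step 4: [delta@1.0] (18 + (let z = 0 in z))
step 5: [let@1] (18 + 0)
step 6: [delta@root] 18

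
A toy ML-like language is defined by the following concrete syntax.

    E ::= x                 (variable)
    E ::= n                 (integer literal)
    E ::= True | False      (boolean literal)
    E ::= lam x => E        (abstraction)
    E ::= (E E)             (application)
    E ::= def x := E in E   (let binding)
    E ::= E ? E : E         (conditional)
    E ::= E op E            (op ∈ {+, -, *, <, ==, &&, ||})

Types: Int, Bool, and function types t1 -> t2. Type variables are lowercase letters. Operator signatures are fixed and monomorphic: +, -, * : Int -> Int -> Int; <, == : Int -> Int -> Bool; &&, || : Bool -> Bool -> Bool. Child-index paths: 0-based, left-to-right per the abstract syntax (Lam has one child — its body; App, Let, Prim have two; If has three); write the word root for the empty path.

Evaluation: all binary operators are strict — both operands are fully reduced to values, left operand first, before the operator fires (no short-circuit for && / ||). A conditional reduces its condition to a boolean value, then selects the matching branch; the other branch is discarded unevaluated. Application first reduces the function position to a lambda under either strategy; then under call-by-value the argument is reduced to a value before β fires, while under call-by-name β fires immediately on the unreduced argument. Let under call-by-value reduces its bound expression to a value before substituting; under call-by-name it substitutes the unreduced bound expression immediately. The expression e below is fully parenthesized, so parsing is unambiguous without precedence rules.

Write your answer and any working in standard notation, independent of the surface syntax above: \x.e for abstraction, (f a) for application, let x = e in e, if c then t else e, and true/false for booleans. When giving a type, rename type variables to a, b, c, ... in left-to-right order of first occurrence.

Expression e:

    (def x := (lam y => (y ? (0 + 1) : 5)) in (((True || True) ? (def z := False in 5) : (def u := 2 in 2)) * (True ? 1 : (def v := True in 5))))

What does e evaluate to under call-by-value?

Working:
step 0: (let x = (\y.(if y then (0 + 1) else 5)) in ((if (true || true) then (let z = false in 5) else (let u = 2 in 2)) * (if true then 1 else (let v = true in 5))))
step 1: [let@root] ((if (true || true) then (let z = false in 5) else (let u = 2 in 2)) * (if true then 1 else (let v = true in 5)))
step 2: [delta@0.0] ((if true then (let z = false in 5) else (let u = 2 in 2)) * (if true then 1 else (let v = true in 5)))
step 3: [if@0] ((let z = false in 5) * (if true then 1 else (let v = true in 5)))
step 4: [let@0] (5 * (if true then 1 else (let v = true in 5)))
step 5: [if@1] (5 * 1)
step 6: [delta@root] 5

Answer: 5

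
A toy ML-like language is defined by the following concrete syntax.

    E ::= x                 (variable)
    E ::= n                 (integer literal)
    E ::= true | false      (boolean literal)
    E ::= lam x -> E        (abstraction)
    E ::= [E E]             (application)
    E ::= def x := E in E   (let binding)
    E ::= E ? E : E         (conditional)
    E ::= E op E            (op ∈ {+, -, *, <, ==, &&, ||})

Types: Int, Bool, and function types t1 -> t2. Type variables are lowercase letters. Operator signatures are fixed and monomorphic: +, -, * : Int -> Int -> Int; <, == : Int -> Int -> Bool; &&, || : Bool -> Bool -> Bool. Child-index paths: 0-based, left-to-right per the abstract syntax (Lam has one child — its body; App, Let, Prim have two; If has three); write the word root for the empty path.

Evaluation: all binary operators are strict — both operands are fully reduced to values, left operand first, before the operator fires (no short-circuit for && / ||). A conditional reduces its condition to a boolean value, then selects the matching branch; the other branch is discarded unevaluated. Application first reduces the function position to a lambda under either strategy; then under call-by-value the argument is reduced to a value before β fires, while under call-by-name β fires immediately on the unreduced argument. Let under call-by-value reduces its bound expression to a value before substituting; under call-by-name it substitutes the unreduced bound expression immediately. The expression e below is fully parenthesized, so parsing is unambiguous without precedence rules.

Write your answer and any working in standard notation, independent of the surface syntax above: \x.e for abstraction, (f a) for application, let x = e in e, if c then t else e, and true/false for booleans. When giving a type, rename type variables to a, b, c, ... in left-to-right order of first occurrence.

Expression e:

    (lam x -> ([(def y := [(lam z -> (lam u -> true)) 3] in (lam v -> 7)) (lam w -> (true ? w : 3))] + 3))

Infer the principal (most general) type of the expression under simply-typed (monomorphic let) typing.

Answer: a -> Int

Working:
\u._ : c -> Bool
\z._ : b -> c -> Bool
  unify b -> c -> Bool ~ Int -> d
  unify b ~ Int
  unify c -> Bool ~ d
_ _ : c -> Bool
let y : c -> Bool
\v._ : e -> Int
  unify Bool ~ Bool
w : f
  unify f ~ Int
\w._ : Int -> Int
  unify e -> Int ~ (Int -> Int) -> g
  unify e ~ Int -> Int
  unify Int ~ g
_ _ : Int
  unify Int ~ Int
  unify Int ~ Int
\x._ : a -> Int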